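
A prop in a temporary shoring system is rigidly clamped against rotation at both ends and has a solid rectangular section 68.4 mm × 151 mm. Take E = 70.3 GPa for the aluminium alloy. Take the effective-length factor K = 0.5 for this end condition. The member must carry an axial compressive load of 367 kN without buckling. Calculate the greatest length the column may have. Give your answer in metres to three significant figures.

Buckling occurs about the weak axis: I_min = h·b³/12 with b = 68.4 mm (the shorter side).
I_min = 151×68.4³/12 = 4.027×10^6 mm⁴
I = 4.027×10^-6 m⁴
At the buckling limit P_cr = P = 3.670×10^5 N
From P_cr = π²EI/(K·L)²:  L = (1/K)·√(π²EI/P_cr) = (1/0.5)·√(π²×7.03×10^10×4.027×10^-6/3.670×10^5)
L = 5.52 m

L_max ≈ 5.52 m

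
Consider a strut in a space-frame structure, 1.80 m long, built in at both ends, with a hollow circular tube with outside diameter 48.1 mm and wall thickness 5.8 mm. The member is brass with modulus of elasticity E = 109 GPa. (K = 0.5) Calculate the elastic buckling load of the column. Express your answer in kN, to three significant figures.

Inner diameter d_i = 48.1 − 2×5.8 = 36.50 mm
I = π(d_o⁴ − d_i⁴)/64 = π(48.1⁴ − 36.50⁴)/64 = 1.756×10^5 mm⁴
I = 1.756×10^5 mm⁴ = 1.756×10^-7 m⁴
Effective length L_e = K·L = 0.5 × 1.80 = 0.9000 m
P_cr = π²EI / L_e² = π² × 109×10⁹ × 1.756×10^-7 / 0.9000² = 2.333×10^5 N

P_cr ≈ 233 kN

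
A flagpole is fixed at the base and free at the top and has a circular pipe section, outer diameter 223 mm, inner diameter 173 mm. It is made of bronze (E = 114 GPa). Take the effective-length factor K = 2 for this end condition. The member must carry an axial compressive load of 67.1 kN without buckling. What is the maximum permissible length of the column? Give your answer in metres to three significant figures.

d_o = 223 mm, d_i = 173 mm
I = π(d_o⁴ − d_i⁴)/64 = π(223⁴ − 173.0⁴)/64 = 7.742×10^7 mm⁴
I = 7.742×10^-5 m⁴
At the buckling limit P_cr = P = 6.710×10^4 N
From P_cr = π²EI/(K·L)²:  L = (1/K)·√(π²EI/P_cr) = (1/2)·√(π²×1.14×10^11×7.742×10^-5/6.710×10^4)
L = 18.0 m

L_max ≈ 18.0 m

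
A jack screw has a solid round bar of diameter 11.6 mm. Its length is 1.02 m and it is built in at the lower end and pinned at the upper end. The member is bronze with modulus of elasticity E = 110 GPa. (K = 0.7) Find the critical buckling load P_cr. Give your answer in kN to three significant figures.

P_cr ≈ 1.89 kN

I = πd⁴/64 = π×11.6⁴/64 = 888.8 mm⁴
I = 888.8 mm⁴ = 8.888×10^-10 m⁴
Effective length L_e = K·L = 0.7 × 1.02 = 0.7140 m
P_cr = π²EI / L_e² = π² × 110×10⁹ × 8.888×10^-10 / 0.7140² = 1.893×10^3 N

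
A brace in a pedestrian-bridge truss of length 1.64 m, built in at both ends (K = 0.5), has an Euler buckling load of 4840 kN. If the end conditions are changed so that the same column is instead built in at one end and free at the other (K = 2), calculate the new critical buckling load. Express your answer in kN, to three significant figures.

P_cr ≈ 302 kN

P_cr ∝ 1/K², so P_cr,new = P_cr,old × (K_old/K_new)² = 4840 × (0.5/2)²
= 4840 × 0.06250 = 302 kN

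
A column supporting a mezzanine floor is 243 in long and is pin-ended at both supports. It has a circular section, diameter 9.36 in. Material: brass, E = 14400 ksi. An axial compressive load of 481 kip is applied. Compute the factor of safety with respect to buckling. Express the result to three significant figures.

I = πd⁴/64 = π×9.36⁴/64 = 376.8 in⁴
Effective length L_e = K·L = 1 × 243 = 243.0 in
P_cr = π²EI / L_e² = π² × 14400×10³ × 376.8 / 243.0² = 9.068×10^5 lb
Factor of safety n = P_cr / P = 906.82 / 481 = 1.89

n ≈ 1.89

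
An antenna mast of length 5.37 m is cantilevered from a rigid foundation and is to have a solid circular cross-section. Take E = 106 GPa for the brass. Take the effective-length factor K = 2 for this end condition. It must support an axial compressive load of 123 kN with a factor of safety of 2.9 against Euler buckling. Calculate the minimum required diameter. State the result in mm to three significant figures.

d ≈ 168 mm

Required P_cr = n·P = 2.9 × 123 = 356.7 kN
L_e = K·L = 2 × 5.37 = 10.74 m
Required I = P_cr·L_e²/(π²E) = 3.567×10^5 × 10.74² / (π² × 1.06×10^11) = 3.933×10^-5 m⁴
I_req = 3.933×10^7 mm⁴
Solid circle: I = πd⁴/64  ⇒  d = (64I/π)^(1/4) = (64×3.933×10^7/π)^(1/4) = 168 mm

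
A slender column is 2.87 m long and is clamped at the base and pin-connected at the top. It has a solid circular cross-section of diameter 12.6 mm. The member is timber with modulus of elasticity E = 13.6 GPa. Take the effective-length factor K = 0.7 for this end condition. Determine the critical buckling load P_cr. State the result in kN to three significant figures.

I = πd⁴/64 = π×12.6⁴/64 = 1.237×10^3 mm⁴
I = 1.237×10^3 mm⁴ = 1.237×10^-9 m⁴
Effective length L_e = K·L = 0.7 × 2.87 = 2.009 m
P_cr = π²EI / L_e² = π² × 13.6×10⁹ × 1.237×10^-9 / 2.009² = 41.15 N

P_cr ≈ 0.0411 kN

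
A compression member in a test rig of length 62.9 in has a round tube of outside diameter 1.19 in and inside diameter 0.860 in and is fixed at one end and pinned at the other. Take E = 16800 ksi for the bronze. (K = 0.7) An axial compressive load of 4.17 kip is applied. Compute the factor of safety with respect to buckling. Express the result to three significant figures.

d_o = 1.19 in, d_i = 0.860 in
I = π(d_o⁴ − d_i⁴)/64 = π(1.19⁴ − 0.8600⁴)/64 = 7.159×10^-2 in⁴
Effective length L_e = K·L = 0.7 × 62.9 = 44.03 in
P_cr = π²EI / L_e² = π² × 16800×10³ × 7.159×10^-2 / 44.03² = 6.123×10^3 lb
Factor of safety n = P_cr / P = 6.1226 / 4.17 = 1.47

n ≈ 1.47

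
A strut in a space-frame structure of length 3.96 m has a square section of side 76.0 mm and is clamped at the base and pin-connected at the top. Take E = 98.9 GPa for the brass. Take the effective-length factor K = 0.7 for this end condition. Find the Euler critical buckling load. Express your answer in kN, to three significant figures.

P_cr ≈ 353 kN

I = a⁴/12 = 76.0⁴/12 = 2.780×10^6 mm⁴
I = 2.780×10^6 mm⁴ = 2.780×10^-6 m⁴
Effective length L_e = K·L = 0.7 × 3.96 = 2.772 m
P_cr = π²EI / L_e² = π² × 98.9×10⁹ × 2.780×10^-6 / 2.772² = 3.532×10^5 N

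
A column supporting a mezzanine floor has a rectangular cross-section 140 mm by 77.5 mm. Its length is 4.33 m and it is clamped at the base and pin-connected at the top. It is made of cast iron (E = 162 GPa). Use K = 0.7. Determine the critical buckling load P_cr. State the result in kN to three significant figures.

Buckling occurs about the weak axis: I_min = h·b³/12 with b = 77.5 mm (the shorter side).
I_min = 140×77.5³/12 = 5.431×10^6 mm⁴
I = 5.431×10^6 mm⁴ = 5.431×10^-6 m⁴
Effective length L_e = K·L = 0.7 × 4.33 = 3.031 m
P_cr = π²EI / L_e² = π² × 162×10⁹ × 5.431×10^-6 / 3.031² = 9.451×10^5 N

P_cr ≈ 945 kN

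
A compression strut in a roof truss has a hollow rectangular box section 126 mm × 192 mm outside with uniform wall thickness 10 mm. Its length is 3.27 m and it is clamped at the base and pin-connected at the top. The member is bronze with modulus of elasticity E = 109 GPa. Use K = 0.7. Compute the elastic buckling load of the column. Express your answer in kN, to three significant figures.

P_cr ≈ 3070 kN

Inner dimensions: h_i = 192 − 2×10 = 172.0 mm, b_i = 126 − 2×10 = 106.0 mm
Weak-axis I_min = (h_o·b_o³ − h_i·b_i³)/12 with b_o = 126, b_i = 106.0 mm (shorter outer/inner sides).
I_min = (192×126³ − 172.0×106.0³)/12 = 1.493×10^7 mm⁴
I = 1.493×10^7 mm⁴ = 1.493×10^-5 m⁴
Effective length L_e = K·L = 0.7 × 3.27 = 2.289 m
P_cr = π²EI / L_e² = π² × 109×10⁹ × 1.493×10^-5 / 2.289² = 3.066×10^6 N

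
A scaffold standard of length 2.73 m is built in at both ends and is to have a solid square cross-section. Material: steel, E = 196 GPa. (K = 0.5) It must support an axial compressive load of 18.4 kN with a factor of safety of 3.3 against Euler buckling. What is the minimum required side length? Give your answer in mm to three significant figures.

a ≈ 28.9 mm

Required P_cr = n·P = 3.3 × 18.4 = 60.72 kN
L_e = K·L = 0.5 × 2.73 = 1.365 m
Required I = P_cr·L_e²/(π²E) = 6.072×10^4 × 1.365² / (π² × 1.96×10^11) = 5.848×10^-8 m⁴
I_req = 5.848×10^4 mm⁴
Solid square: I = a⁴/12  ⇒  a = (12I)^(1/4) = (12×5.848×10^4)^(1/4) = 28.9 mm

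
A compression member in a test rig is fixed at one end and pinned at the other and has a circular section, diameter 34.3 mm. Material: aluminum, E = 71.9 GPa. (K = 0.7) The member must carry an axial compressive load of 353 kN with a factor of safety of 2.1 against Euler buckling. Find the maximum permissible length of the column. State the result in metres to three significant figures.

I = πd⁴/64 = π×34.3⁴/64 = 6.794×10^4 mm⁴
I = 6.794×10^-8 m⁴
Required critical load P_cr = n·P = 2.1 × 353 = 741.3 kN = 7.413×10^5 N
From P_cr = π²EI/(K·L)²:  L = (1/K)·√(π²EI/P_cr) = (1/0.7)·√(π²×7.19×10^10×6.794×10^-8/7.413×10^5)
L = 0.364 m

L_max ≈ 0.364 m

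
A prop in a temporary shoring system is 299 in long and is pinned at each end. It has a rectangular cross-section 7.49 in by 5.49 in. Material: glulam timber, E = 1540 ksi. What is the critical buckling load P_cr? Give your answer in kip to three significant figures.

P_cr ≈ 17.6 kip

Buckling occurs about the weak axis: I_min = h·b³/12 with b = 5.49 in (the shorter side).
I_min = 7.49×5.49³/12 = 103.3 in⁴
Effective length L_e = K·L = 1 × 299 = 299.0 in
P_cr = π²EI / L_e² = π² × 1540×10³ × 103.3 / 299.0² = 1.756×10^4 lb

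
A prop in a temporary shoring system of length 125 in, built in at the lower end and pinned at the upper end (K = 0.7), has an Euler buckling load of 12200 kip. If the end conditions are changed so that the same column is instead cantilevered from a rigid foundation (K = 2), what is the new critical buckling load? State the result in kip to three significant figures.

P_cr ≈ 1490 kip

P_cr ∝ 1/K², so P_cr,new = P_cr,old × (K_old/K_new)² = 12200 × (0.7/2)²
= 12200 × 0.1225 = 1490 kip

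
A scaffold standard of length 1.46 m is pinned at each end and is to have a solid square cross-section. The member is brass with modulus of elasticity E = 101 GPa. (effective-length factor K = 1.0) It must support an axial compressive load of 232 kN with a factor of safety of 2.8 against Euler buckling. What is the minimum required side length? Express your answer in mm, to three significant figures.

Required P_cr = n·P = 2.8 × 232 = 649.6 kN
L_e = K·L = 1 × 1.46 = 1.460 m
Required I = P_cr·L_e²/(π²E) = 6.496×10^5 × 1.460² / (π² × 1.01×10^11) = 1.389×10^-6 m⁴
I_req = 1.389×10^6 mm⁴
Solid square: I = a⁴/12  ⇒  a = (12I)^(1/4) = (12×1.389×10^6)^(1/4) = 63.9 mm

a ≈ 63.9 mm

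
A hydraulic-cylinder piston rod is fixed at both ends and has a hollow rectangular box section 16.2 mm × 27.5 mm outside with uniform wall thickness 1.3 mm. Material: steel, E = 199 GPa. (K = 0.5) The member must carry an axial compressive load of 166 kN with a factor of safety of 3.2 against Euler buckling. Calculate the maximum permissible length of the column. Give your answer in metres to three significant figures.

Inner dimensions: h_i = 27.5 − 2×1.3 = 24.90 mm, b_i = 16.2 − 2×1.3 = 13.60 mm
Weak-axis I_min = (h_o·b_o³ − h_i·b_i³)/12 with b_o = 16.2, b_i = 13.60 mm (shorter outer/inner sides).
I_min = (27.5×16.2³ − 24.90×13.60³)/12 = 4.524×10^3 mm⁴
I = 4.524×10^-9 m⁴
Required critical load P_cr = n·P = 3.2 × 166 = 531.2 kN = 5.312×10^5 N
From P_cr = π²EI/(K·L)²:  L = (1/K)·√(π²EI/P_cr) = (1/0.5)·√(π²×1.99×10^11×4.524×10^-9/5.312×10^5)
L = 0.259 m

L_max ≈ 0.259 m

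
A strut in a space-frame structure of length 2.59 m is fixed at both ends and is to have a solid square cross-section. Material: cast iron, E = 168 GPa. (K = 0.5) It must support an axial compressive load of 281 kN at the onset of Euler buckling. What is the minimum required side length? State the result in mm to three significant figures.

a ≈ 43.0 mm

L_e = K·L = 0.5 × 2.59 = 1.295 m
Required I = P_cr·L_e²/(π²E) = 2.810×10^5 × 1.295² / (π² × 1.68×10^11) = 2.842×10^-7 m⁴
I_req = 2.842×10^5 mm⁴
Solid square: I = a⁴/12  ⇒  a = (12I)^(1/4) = (12×2.842×10^5)^(1/4) = 43.0 mm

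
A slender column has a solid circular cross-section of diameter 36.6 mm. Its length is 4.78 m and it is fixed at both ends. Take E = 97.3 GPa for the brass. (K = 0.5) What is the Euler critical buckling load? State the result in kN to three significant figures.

P_cr ≈ 14.8 kN

I = πd⁴/64 = π×36.6⁴/64 = 8.808×10^4 mm⁴
I = 8.808×10^4 mm⁴ = 8.808×10^-8 m⁴
Effective length L_e = K·L = 0.5 × 4.78 = 2.390 m
P_cr = π²EI / L_e² = π² × 97.3×10⁹ × 8.808×10^-8 / 2.390² = 1.481×10^4 N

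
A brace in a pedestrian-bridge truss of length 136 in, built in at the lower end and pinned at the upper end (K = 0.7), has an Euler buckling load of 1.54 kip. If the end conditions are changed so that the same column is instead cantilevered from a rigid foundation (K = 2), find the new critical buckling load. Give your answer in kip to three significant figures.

P_cr ≈ 0.189 kip

P_cr ∝ 1/K², so P_cr,new = P_cr,old × (K_old/K_new)² = 1.54 × (0.7/2)²
= 1.54 × 0.1225 = 0.189 kip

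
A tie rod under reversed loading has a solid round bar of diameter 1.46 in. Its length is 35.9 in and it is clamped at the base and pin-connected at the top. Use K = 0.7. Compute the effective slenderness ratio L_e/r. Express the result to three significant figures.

λ ≈ 68.8

For a solid circle r = d/4 = 1.46/4 = 0.3650 in
L_e = K·L = 0.7 × 35.9 = 25.13 in
λ = L_e / r_min = 25.130 / 0.3650 = 68.8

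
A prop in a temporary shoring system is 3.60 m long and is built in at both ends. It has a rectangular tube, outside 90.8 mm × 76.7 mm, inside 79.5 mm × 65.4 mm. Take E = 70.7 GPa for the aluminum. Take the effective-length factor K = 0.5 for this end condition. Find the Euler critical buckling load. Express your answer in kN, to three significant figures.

Weak-axis I_min = (h_o·b_o³ − h_i·b_i³)/12 with b_o = 76.7, b_i = 65.40 mm (shorter outer/inner sides).
I_min = (90.8×76.7³ − 79.50×65.40³)/12 = 1.561×10^6 mm⁴
I = 1.561×10^6 mm⁴ = 1.561×10^-6 m⁴
Effective length L_e = K·L = 0.5 × 3.60 = 1.800 m
P_cr = π²EI / L_e² = π² × 70.7×10⁹ × 1.561×10^-6 / 1.800² = 3.362×10^5 N

P_cr ≈ 336 kN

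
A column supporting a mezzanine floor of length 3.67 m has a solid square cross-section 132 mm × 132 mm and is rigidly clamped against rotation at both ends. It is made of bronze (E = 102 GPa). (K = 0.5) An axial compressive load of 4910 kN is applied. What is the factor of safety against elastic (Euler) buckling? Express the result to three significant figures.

n ≈ 1.54

I = a⁴/12 = 132⁴/12 = 2.530×10^7 mm⁴
I = 2.530×10^7 mm⁴ = 2.530×10^-5 m⁴
Effective length L_e = K·L = 0.5 × 3.67 = 1.835 m
P_cr = π²EI / L_e² = π² × 102×10⁹ × 2.530×10^-5 / 1.835² = 7.564×10^6 N
Factor of safety n = P_cr / P = 7563.8 / 4910 = 1.54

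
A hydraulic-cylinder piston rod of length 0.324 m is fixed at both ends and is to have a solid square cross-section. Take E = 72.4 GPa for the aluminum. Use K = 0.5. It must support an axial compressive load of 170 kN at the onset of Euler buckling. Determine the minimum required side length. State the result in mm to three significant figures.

a ≈ 16.5 mm

L_e = K·L = 0.5 × 0.324 = 0.1620 m
Required I = P_cr·L_e²/(π²E) = 1.700×10^5 × 0.1620² / (π² × 7.24×10^10) = 6.244×10^-9 m⁴
I_req = 6.244×10^3 mm⁴
Solid square: I = a⁴/12  ⇒  a = (12I)^(1/4) = (12×6.244×10^3)^(1/4) = 16.5 mm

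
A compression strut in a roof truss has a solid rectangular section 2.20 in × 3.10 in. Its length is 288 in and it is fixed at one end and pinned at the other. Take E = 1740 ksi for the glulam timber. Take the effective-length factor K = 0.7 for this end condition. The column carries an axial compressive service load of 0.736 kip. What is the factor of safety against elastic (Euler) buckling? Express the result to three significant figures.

n ≈ 1.58

Buckling occurs about the weak axis: I_min = h·b³/12 with b = 2.20 in (the shorter side).
I_min = 3.10×2.20³/12 = 2.751 in⁴
Effective length L_e = K·L = 0.7 × 288 = 201.6 in
P_cr = π²EI / L_e² = π² × 1740×10³ × 2.751 / 201.6² = 1.162×10^3 lb
Factor of safety n = P_cr / P = 1.1623 / 0.736 = 1.58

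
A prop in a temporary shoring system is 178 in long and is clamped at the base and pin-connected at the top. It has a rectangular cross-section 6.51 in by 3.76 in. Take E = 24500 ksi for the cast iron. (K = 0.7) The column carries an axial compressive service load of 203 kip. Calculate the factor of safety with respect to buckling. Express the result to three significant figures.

Buckling occurs about the weak axis: I_min = h·b³/12 with b = 3.76 in (the shorter side).
I_min = 6.51×3.76³/12 = 28.84 in⁴
Effective length L_e = K·L = 0.7 × 178 = 124.6 in
P_cr = π²EI / L_e² = π² × 24500×10³ × 28.84 / 124.6² = 4.492×10^5 lb
Factor of safety n = P_cr / P = 449.15 / 203 = 2.21

n ≈ 2.21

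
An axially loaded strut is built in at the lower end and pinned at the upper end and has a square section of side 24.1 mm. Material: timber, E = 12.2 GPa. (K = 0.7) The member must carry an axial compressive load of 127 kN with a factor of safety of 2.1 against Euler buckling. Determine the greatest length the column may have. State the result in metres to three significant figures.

L_max ≈ 0.161 m

I = a⁴/12 = 24.1⁴/12 = 2.811×10^4 mm⁴
I = 2.811×10^-8 m⁴
Required critical load P_cr = n·P = 2.1 × 127 = 266.7 kN = 2.667×10^5 N
From P_cr = π²EI/(K·L)²:  L = (1/K)·√(π²EI/P_cr) = (1/0.7)·√(π²×1.22×10^10×2.811×10^-8/2.667×10^5)
L = 0.161 m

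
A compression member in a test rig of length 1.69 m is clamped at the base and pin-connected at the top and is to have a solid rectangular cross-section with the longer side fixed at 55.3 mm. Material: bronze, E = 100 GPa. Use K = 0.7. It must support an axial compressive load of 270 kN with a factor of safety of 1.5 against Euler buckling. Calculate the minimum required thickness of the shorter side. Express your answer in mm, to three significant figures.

b ≈ 49.9 mm

Required P_cr = n·P = 1.5 × 270 = 405.0 kN
L_e = K·L = 0.7 × 1.69 = 1.183 m
Required I = P_cr·L_e²/(π²E) = 4.050×10^5 × 1.183² / (π² × 1.00×10^11) = 5.743×10^-7 m⁴
I_req = 5.743×10^5 mm⁴
Rectangle, weak axis: I_min = h·b³/12 with h = 55.3 mm fixed  ⇒  b = (12I/h)^(1/3) = 49.9 mm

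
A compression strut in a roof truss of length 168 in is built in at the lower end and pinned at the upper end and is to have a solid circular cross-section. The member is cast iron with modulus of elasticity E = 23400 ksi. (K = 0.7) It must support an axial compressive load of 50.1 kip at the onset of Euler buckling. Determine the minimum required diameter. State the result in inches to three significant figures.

L_e = K·L = 0.7 × 168 = 117.6 in
Required I = P_cr·L_e²/(π²E) = 5.010×10^4 × 117.6² / (π² × 2.34×10^7) = 3.000 in⁴
Solid circle: I = πd⁴/64  ⇒  d = (64I/π)^(1/4) = (64×3.000/π)^(1/4) = 2.80 in

d ≈ 2.80 in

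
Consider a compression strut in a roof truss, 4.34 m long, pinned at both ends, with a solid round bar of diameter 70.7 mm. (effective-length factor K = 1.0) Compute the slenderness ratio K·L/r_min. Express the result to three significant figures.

I = πd⁴/64 = π×70.7⁴/64 = 1.226×10^6 mm⁴
A = 3.926×10^3 mm²;  r_min = √(I/A) = √(1.226×10^6/3.926×10^3) = 17.68 mm
L_e = K·L = 1 × 4.34 m = 4.340 m = 4340.0 mm
λ = L_e / r_min = 4340.0 / 17.68 = 246

λ ≈ 246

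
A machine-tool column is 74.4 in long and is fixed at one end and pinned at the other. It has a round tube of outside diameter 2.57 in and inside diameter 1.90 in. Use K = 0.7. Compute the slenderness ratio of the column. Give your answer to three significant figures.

d_o = 2.57 in, d_i = 1.90 in
I = π(d_o⁴ − d_i⁴)/64 = π(2.57⁴ − 1.900⁴)/64 = 1.502 in⁴
A = 2.352 in²;  r_min = √(I/A) = √(1.502/2.352) = 0.7990 in
L_e = K·L = 0.7 × 74.4 = 52.08 in
λ = L_e / r_min = 52.080 / 0.7990 = 65.2

λ ≈ 65.2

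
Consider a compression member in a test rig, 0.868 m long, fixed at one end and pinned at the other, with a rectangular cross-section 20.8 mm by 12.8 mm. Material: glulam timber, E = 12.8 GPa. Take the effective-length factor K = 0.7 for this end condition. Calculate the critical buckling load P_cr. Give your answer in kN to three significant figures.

P_cr ≈ 1.24 kN

Buckling occurs about the weak axis: I_min = h·b³/12 with b = 12.8 mm (the shorter side).
I_min = 20.8×12.8³/12 = 3.635×10^3 mm⁴
I = 3.635×10^3 mm⁴ = 3.635×10^-9 m⁴
Effective length L_e = K·L = 0.7 × 0.868 = 0.6076 m
P_cr = π²EI / L_e² = π² × 12.8×10⁹ × 3.635×10^-9 / 0.6076² = 1.244×10^3 N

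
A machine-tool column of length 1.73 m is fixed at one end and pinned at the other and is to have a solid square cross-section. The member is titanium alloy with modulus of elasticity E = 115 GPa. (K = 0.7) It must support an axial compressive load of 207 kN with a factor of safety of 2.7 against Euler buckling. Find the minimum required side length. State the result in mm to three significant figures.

a ≈ 54.3 mm

Required P_cr = n·P = 2.7 × 207 = 558.9 kN
L_e = K·L = 0.7 × 1.73 = 1.211 m
Required I = P_cr·L_e²/(π²E) = 5.589×10^5 × 1.211² / (π² × 1.15×10^11) = 7.221×10^-7 m⁴
I_req = 7.221×10^5 mm⁴
Solid square: I = a⁴/12  ⇒  a = (12I)^(1/4) = (12×7.221×10^5)^(1/4) = 54.3 mm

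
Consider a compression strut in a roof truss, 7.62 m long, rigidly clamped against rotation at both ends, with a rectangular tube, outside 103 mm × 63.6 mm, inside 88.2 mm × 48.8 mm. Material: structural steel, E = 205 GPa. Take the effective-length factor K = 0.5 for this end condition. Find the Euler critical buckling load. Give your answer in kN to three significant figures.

Weak-axis I_min = (h_o·b_o³ − h_i·b_i³)/12 with b_o = 63.6, b_i = 48.80 mm (shorter outer/inner sides).
I_min = (103×63.6³ − 88.20×48.80³)/12 = 1.354×10^6 mm⁴
I = 1.354×10^6 mm⁴ = 1.354×10^-6 m⁴
Effective length L_e = K·L = 0.5 × 7.62 = 3.810 m
P_cr = π²EI / L_e² = π² × 205×10⁹ × 1.354×10^-6 / 3.810² = 1.887×10^5 N

P_cr ≈ 189 kN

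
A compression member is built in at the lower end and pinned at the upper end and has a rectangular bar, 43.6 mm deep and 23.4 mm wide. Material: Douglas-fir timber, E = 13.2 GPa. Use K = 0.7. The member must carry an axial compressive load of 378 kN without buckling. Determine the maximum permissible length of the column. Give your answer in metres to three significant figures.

Buckling occurs about the weak axis: I_min = h·b³/12 with b = 23.4 mm (the shorter side).
I_min = 43.6×23.4³/12 = 4.655×10^4 mm⁴
I = 4.655×10^-8 m⁴
At the buckling limit P_cr = P = 3.780×10^5 N
From P_cr = π²EI/(K·L)²:  L = (1/K)·√(π²EI/P_cr) = (1/0.7)·√(π²×1.32×10^10×4.655×10^-8/3.780×10^5)
L = 0.181 m

L_max ≈ 0.181 m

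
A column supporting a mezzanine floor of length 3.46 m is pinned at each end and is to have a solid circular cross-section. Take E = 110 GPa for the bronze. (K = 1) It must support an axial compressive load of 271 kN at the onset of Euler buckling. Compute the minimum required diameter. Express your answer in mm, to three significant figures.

d ≈ 88.3 mm

L_e = K·L = 1 × 3.46 = 3.460 m
Required I = P_cr·L_e²/(π²E) = 2.710×10^5 × 3.460² / (π² × 1.10×10^11) = 2.988×10^-6 m⁴
I_req = 2.988×10^6 mm⁴
Solid circle: I = πd⁴/64  ⇒  d = (64I/π)^(1/4) = (64×2.988×10^6/π)^(1/4) = 88.3 mm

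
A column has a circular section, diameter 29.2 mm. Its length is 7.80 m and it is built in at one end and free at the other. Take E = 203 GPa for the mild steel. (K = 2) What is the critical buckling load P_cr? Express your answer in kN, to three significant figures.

P_cr ≈ 0.294 kN

I = πd⁴/64 = π×29.2⁴/64 = 3.569×10^4 mm⁴
I = 3.569×10^4 mm⁴ = 3.569×10^-8 m⁴
Effective length L_e = K·L = 2 × 7.80 = 15.60 m
P_cr = π²EI / L_e² = π² × 203×10⁹ × 3.569×10^-8 / 15.60² = 293.8 N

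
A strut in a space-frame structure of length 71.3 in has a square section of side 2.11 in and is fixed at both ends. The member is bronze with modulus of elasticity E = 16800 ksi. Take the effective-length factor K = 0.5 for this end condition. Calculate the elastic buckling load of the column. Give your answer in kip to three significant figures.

I = a⁴/12 = 2.11⁴/12 = 1.652 in⁴
Effective length L_e = K·L = 0.5 × 71.3 = 35.65 in
P_cr = π²EI / L_e² = π² × 16800×10³ × 1.652 / 35.65² = 2.155×10^5 lb

P_cr ≈ 215 kip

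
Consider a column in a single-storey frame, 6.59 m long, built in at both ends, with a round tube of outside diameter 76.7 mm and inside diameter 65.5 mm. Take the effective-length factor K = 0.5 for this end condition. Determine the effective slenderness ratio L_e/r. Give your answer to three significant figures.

d_o = 76.7 mm, d_i = 65.5 mm
I = π(d_o⁴ − d_i⁴)/64 = π(76.7⁴ − 65.50⁴)/64 = 7.953×10^5 mm⁴
A = 1.251×10^3 mm²;  r_min = √(I/A) = √(7.953×10^5/1.251×10^3) = 25.22 mm
L_e = K·L = 0.5 × 6.59 m = 3.295 m = 3295.0 mm
λ = L_e / r_min = 3295.0 / 25.22 = 131

λ ≈ 131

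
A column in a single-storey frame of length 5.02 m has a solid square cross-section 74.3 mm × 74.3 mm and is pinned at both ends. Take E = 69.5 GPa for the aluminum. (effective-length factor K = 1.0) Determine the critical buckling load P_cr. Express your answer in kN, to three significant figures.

I = a⁴/12 = 74.3⁴/12 = 2.540×10^6 mm⁴
I = 2.540×10^6 mm⁴ = 2.540×10^-6 m⁴
Effective length L_e = K·L = 1 × 5.02 = 5.020 m
P_cr = π²EI / L_e² = π² × 69.5×10⁹ × 2.540×10^-6 / 5.020² = 6.913×10^4 N

P_cr ≈ 69.1 kN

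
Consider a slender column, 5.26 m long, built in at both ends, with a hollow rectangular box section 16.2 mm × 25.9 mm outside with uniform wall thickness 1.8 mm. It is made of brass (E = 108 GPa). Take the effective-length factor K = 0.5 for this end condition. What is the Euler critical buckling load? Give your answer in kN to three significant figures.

P_cr ≈ 0.841 kN

Inner dimensions: h_i = 25.9 − 2×1.8 = 22.30 mm, b_i = 16.2 − 2×1.8 = 12.60 mm
Weak-axis I_min = (h_o·b_o³ − h_i·b_i³)/12 with b_o = 16.2, b_i = 12.60 mm (shorter outer/inner sides).
I_min = (25.9×16.2³ − 22.30×12.60³)/12 = 5.459×10^3 mm⁴
I = 5.459×10^3 mm⁴ = 5.459×10^-9 m⁴
Effective length L_e = K·L = 0.5 × 5.26 = 2.630 m
P_cr = π²EI / L_e² = π² × 108×10⁹ × 5.459×10^-9 / 2.630² = 841.2 N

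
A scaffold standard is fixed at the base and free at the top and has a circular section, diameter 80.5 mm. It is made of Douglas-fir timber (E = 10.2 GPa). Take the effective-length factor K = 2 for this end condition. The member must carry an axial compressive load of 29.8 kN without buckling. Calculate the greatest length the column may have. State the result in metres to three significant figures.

L_max ≈ 1.32 m

I = πd⁴/64 = π×80.5⁴/64 = 2.061×10^6 mm⁴
I = 2.061×10^-6 m⁴
At the buckling limit P_cr = P = 2.980×10^4 N
From P_cr = π²EI/(K·L)²:  L = (1/K)·√(π²EI/P_cr) = (1/2)·√(π²×1.02×10^10×2.061×10^-6/2.980×10^4)
L = 1.32 m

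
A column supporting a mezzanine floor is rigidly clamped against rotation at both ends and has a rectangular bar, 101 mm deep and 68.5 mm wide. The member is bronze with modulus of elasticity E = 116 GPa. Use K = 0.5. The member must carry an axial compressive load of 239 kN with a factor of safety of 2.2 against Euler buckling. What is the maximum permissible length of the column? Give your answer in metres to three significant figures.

Buckling occurs about the weak axis: I_min = h·b³/12 with b = 68.5 mm (the shorter side).
I_min = 101×68.5³/12 = 2.705×10^6 mm⁴
I = 2.705×10^-6 m⁴
Required critical load P_cr = n·P = 2.2 × 239 = 525.8 kN = 5.258×10^5 N
From P_cr = π²EI/(K·L)²:  L = (1/K)·√(π²EI/P_cr) = (1/0.5)·√(π²×1.16×10^11×2.705×10^-6/5.258×10^5)
L = 4.85 m

L_max ≈ 4.85 m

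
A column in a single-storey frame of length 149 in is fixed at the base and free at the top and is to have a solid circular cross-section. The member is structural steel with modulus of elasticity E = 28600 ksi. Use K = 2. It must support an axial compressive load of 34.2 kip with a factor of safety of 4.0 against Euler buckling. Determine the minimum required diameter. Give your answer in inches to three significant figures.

d ≈ 5.44 in

Required P_cr = n·P = 4.0 × 34.2 = 136.8 kip
L_e = K·L = 2 × 149 = 298.0 in
Required I = P_cr·L_e²/(π²E) = 1.368×10^5 × 298.0² / (π² × 2.86×10^7) = 43.04 in⁴
Solid circle: I = πd⁴/64  ⇒  d = (64I/π)^(1/4) = (64×43.04/π)^(1/4) = 5.44 in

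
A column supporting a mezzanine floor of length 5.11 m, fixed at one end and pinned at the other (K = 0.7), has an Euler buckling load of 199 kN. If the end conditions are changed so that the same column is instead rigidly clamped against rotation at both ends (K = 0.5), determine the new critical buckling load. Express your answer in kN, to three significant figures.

P_cr ∝ 1/K², so P_cr,new = P_cr,old × (K_old/K_new)² = 199 × (0.7/0.5)²
= 199 × 1.960 = 390 kN

P_cr ≈ 390 kN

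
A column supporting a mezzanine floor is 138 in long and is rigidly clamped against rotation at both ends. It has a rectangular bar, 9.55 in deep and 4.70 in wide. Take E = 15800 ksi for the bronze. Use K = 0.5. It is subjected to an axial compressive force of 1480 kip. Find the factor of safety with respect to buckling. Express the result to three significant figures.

Buckling occurs about the weak axis: I_min = h·b³/12 with b = 4.70 in (the shorter side).
I_min = 9.55×4.70³/12 = 82.63 in⁴
Effective length L_e = K·L = 0.5 × 138 = 69.00 in
P_cr = π²EI / L_e² = π² × 15800×10³ × 82.63 / 69.00² = 2.706×10^6 lb
Factor of safety n = P_cr / P = 2706.3 / 1480 = 1.83

n ≈ 1.83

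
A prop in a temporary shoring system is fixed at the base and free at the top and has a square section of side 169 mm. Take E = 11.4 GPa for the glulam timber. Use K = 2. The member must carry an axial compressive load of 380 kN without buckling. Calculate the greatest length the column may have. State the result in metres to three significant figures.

I = a⁴/12 = 169⁴/12 = 6.798×10^7 mm⁴
I = 6.798×10^-5 m⁴
At the buckling limit P_cr = P = 3.800×10^5 N
From P_cr = π²EI/(K·L)²:  L = (1/K)·√(π²EI/P_cr) = (1/2)·√(π²×1.14×10^10×6.798×10^-5/3.800×10^5)
L = 2.24 m

L_max ≈ 2.24 m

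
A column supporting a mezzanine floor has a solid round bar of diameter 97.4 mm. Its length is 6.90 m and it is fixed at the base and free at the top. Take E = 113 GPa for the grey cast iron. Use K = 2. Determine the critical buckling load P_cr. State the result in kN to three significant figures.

I = πd⁴/64 = π×97.4⁴/64 = 4.418×10^6 mm⁴
I = 4.418×10^6 mm⁴ = 4.418×10^-6 m⁴
Effective length L_e = K·L = 2 × 6.90 = 13.80 m
P_cr = π²EI / L_e² = π² × 113×10⁹ × 4.418×10^-6 / 13.80² = 2.587×10^4 N

P_cr ≈ 25.9 kN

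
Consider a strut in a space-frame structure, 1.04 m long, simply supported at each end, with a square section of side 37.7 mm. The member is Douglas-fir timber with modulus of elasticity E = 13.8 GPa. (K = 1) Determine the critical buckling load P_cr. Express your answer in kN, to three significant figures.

P_cr ≈ 21.2 kN

I = a⁴/12 = 37.7⁴/12 = 1.683×10^5 mm⁴
I = 1.683×10^5 mm⁴ = 1.683×10^-7 m⁴
Effective length L_e = K·L = 1 × 1.04 = 1.040 m
P_cr = π²EI / L_e² = π² × 13.8×10⁹ × 1.683×10^-7 / 1.040² = 2.120×10^4 N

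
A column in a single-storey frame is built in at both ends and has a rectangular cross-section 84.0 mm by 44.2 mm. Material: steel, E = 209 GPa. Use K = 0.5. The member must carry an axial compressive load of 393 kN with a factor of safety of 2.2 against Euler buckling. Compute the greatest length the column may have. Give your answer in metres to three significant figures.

Buckling occurs about the weak axis: I_min = h·b³/12 with b = 44.2 mm (the shorter side).
I_min = 84.0×44.2³/12 = 6.045×10^5 mm⁴
I = 6.045×10^-7 m⁴
Required critical load P_cr = n·P = 2.2 × 393 = 864.6 kN = 8.646×10^5 N
From P_cr = π²EI/(K·L)²:  L = (1/K)·√(π²EI/P_cr) = (1/0.5)·√(π²×2.09×10^11×6.045×10^-7/8.646×10^5)
L = 2.40 m

L_max ≈ 2.40 m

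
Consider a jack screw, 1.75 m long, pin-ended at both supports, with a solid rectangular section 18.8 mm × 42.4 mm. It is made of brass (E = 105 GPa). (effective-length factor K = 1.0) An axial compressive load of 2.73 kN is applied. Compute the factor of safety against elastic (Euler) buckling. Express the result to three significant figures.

Buckling occurs about the weak axis: I_min = h·b³/12 with b = 18.8 mm (the shorter side).
I_min = 42.4×18.8³/12 = 2.348×10^4 mm⁴
I = 2.348×10^4 mm⁴ = 2.348×10^-8 m⁴
Effective length L_e = K·L = 1 × 1.75 = 1.750 m
P_cr = π²EI / L_e² = π² × 105×10⁹ × 2.348×10^-8 / 1.750² = 7.945×10^3 N
Factor of safety n = P_cr / P = 7.9446 / 2.73 = 2.91

n ≈ 2.91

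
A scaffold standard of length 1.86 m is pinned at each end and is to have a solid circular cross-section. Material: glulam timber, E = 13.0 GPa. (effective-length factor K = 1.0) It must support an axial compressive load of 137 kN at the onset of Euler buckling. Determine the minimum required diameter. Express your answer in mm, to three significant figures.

d ≈ 93.1 mm

L_e = K·L = 1 × 1.86 = 1.860 m
Required I = P_cr·L_e²/(π²E) = 1.370×10^5 × 1.860² / (π² × 1.30×10^10) = 3.694×10^-6 m⁴
I_req = 3.694×10^6 mm⁴
Solid circle: I = πd⁴/64  ⇒  d = (64I/π)^(1/4) = (64×3.694×10^6/π)^(1/4) = 93.1 mm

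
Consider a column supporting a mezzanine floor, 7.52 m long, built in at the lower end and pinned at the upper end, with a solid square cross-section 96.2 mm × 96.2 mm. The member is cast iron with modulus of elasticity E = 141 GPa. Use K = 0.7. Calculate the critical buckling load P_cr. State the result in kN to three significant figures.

I = a⁴/12 = 96.2⁴/12 = 7.137×10^6 mm⁴
I = 7.137×10^6 mm⁴ = 7.137×10^-6 m⁴
Effective length L_e = K·L = 0.7 × 7.52 = 5.264 m
P_cr = π²EI / L_e² = π² × 141×10⁹ × 7.137×10^-6 / 5.264² = 3.584×10^5 N

P_cr ≈ 358 kN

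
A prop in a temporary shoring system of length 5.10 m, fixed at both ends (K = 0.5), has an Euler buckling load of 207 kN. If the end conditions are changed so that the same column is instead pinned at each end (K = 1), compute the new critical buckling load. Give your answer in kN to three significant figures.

P_cr ≈ 51.8 kN

P_cr ∝ 1/K², so P_cr,new = P_cr,old × (K_old/K_new)² = 207 × (0.5/1)²
= 207 × 0.2500 = 51.8 kN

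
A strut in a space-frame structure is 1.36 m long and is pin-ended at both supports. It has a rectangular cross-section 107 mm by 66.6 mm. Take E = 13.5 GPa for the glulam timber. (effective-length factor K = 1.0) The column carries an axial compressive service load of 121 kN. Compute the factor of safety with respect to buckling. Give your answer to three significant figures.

Buckling occurs about the weak axis: I_min = h·b³/12 with b = 66.6 mm (the shorter side).
I_min = 107×66.6³/12 = 2.634×10^6 mm⁴
I = 2.634×10^6 mm⁴ = 2.634×10^-6 m⁴
Effective length L_e = K·L = 1 × 1.36 = 1.360 m
P_cr = π²EI / L_e² = π² × 13.5×10⁹ × 2.634×10^-6 / 1.360² = 1.897×10^5 N
Factor of safety n = P_cr / P = 189.75 / 121 = 1.57

n ≈ 1.57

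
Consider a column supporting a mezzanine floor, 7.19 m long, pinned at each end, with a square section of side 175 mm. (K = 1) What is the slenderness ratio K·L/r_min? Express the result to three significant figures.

For a square r = a/√12 = 175/√12 = 50.52 mm
L_e = K·L = 1 × 7.19 m = 7.190 m = 7190.0 mm
λ = L_e / r_min = 7190.0 / 50.52 = 142

λ ≈ 142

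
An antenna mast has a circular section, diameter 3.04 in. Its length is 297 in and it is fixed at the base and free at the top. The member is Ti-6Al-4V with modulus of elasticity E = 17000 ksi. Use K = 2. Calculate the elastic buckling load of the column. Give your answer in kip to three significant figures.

P_cr ≈ 1.99 kip

I = πd⁴/64 = π×3.04⁴/64 = 4.192 in⁴
Effective length L_e = K·L = 2 × 297 = 594.0 in
P_cr = π²EI / L_e² = π² × 17000×10³ × 4.192 / 594.0² = 1.994×10^3 lb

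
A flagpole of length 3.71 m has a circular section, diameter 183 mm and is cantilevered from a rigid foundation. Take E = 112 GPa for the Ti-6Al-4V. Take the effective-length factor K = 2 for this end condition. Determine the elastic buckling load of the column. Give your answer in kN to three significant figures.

P_cr ≈ 1110 kN

I = πd⁴/64 = π×183⁴/64 = 5.505×10^7 mm⁴
I = 5.505×10^7 mm⁴ = 5.505×10^-5 m⁴
Effective length L_e = K·L = 2 × 3.71 = 7.420 m
P_cr = π²EI / L_e² = π² × 112×10⁹ × 5.505×10^-5 / 7.420² = 1.105×10^6 N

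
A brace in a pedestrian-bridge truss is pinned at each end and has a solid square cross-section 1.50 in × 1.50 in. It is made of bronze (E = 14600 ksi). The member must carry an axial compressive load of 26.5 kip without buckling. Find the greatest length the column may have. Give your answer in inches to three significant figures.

I = a⁴/12 = 1.50⁴/12 = 0.4219 in⁴
At the buckling limit P_cr = P = 2.650×10^4 lb
From P_cr = π²EI/(K·L)²:  L = (1/K)·√(π²EI/P_cr) = (1/1)·√(π²×1.46×10^7×0.4219/2.650×10^4)
L = 47.9 in

L_max ≈ 47.9 in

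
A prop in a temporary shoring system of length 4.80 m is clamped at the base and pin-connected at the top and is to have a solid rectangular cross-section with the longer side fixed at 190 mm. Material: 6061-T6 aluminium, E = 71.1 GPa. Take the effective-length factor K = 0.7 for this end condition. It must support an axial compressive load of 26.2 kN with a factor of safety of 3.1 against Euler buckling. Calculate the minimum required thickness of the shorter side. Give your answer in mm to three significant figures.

b ≈ 43.5 mm

Required P_cr = n·P = 3.1 × 26.2 = 81.22 kN
L_e = K·L = 0.7 × 4.80 = 3.360 m
Required I = P_cr·L_e²/(π²E) = 8.122×10^4 × 3.360² / (π² × 7.11×10^10) = 1.307×10^-6 m⁴
I_req = 1.307×10^6 mm⁴
Rectangle, weak axis: I_min = h·b³/12 with h = 190 mm fixed  ⇒  b = (12I/h)^(1/3) = 43.5 mm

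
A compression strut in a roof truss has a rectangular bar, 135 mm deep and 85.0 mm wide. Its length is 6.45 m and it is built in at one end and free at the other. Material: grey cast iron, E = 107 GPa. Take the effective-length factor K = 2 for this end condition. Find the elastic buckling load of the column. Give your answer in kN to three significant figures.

Buckling occurs about the weak axis: I_min = h·b³/12 with b = 85.0 mm (the shorter side).
I_min = 135×85.0³/12 = 6.909×10^6 mm⁴
I = 6.909×10^6 mm⁴ = 6.909×10^-6 m⁴
Effective length L_e = K·L = 2 × 6.45 = 12.90 m
P_cr = π²EI / L_e² = π² × 107×10⁹ × 6.909×10^-6 / 12.90² = 4.384×10^4 N

P_cr ≈ 43.8 kN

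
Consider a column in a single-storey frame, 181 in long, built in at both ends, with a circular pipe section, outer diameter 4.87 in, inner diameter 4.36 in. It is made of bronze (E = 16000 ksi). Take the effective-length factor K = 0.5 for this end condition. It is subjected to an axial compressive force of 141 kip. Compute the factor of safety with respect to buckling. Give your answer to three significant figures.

d_o = 4.87 in, d_i = 4.36 in
I = π(d_o⁴ − d_i⁴)/64 = π(4.87⁴ − 4.360⁴)/64 = 9.873 in⁴
Effective length L_e = K·L = 0.5 × 181 = 90.50 in
P_cr = π²EI / L_e² = π² × 16000×10³ × 9.873 / 90.50² = 1.904×10^5 lb
Factor of safety n = P_cr / P = 190.35 / 141 = 1.35

n ≈ 1.35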